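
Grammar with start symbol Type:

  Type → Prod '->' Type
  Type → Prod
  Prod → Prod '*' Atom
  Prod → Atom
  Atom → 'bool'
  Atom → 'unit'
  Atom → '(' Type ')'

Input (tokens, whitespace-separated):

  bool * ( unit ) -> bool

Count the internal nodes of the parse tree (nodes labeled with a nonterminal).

11

[Type [Prod [Prod [Atom bool]] * [Atom ( [Type [Prod [Atom unit]]] )]] -> [Type [Prod [Atom bool]]]]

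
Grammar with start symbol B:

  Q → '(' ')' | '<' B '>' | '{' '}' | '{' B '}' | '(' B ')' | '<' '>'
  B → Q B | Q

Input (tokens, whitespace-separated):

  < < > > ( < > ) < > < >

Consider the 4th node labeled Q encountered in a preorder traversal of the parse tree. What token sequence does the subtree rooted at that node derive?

[B [Q < [B [Q < >]] >] [B [Q ( [B [Q < >]] )] [B [Q < >] [B [Q < >]]]]]

< >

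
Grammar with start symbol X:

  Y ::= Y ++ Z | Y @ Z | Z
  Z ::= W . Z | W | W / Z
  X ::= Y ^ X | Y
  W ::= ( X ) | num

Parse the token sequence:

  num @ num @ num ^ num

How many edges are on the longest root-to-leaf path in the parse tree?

6

[X [Y [Y [Y [Z [W num]]] @ [Z [W num]]] @ [Z [W num]]] ^ [X [Y [Z [W num]]]]]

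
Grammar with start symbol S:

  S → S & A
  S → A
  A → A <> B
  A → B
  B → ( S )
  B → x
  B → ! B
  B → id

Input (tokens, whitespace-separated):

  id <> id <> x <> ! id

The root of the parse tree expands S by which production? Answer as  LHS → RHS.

S → A

[S [A [A [A [A [B id]] <> [B id]] <> [B x]] <> [B ! [B id]]]]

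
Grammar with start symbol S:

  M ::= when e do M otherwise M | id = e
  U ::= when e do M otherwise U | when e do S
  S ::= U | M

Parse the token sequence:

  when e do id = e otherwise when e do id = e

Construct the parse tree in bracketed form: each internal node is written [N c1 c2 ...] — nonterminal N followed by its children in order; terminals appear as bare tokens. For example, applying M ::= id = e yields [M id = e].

[S [U when e do [M id = e] otherwise [U when e do [S [M id = e]]]]]

S
U
when e do M otherwise U
when e do id = e otherwise U
when e do id = e otherwise when e do S
when e do id = e otherwise when e do M
when e do id = e otherwise when e do id = e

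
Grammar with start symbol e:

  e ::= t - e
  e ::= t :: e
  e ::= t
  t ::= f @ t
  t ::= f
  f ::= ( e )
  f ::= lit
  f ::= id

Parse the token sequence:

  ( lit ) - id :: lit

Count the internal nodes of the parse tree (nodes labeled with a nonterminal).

[e [t [f ( [e [t [f lit]]] )]] - [e [t [f id]] :: [e [t [f lit]]]]]

12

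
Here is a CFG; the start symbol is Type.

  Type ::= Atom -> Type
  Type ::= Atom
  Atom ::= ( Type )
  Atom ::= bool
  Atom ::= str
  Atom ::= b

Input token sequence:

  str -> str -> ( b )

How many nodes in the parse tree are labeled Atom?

4

[Type [Atom str] -> [Type [Atom str] -> [Type [Atom ( [Type [Atom b]] )]]]]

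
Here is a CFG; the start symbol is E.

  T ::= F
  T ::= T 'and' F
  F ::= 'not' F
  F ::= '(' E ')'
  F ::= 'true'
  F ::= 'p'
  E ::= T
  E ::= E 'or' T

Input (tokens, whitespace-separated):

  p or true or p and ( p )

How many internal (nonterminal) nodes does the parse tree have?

14

[E [E [E [T [F p]]] or [T [F true]]] or [T [T [F p]] and [F ( [E [T [F p]]] )]]]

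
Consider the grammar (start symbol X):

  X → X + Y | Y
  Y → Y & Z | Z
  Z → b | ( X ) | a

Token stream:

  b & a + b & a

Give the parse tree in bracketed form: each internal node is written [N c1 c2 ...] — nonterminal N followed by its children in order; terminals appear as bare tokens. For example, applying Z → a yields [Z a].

X
X + Y
Y + Y
Y & Z + Y
Z & Z + Y
b & Z + Y
b & a + Y
b & a + Y & Z
b & a + Z & Z
b & a + b & Z
b & a + b & a

[X [X [Y [Y [Z b]] & [Z a]]] + [Y [Y [Z b]] & [Z a]]]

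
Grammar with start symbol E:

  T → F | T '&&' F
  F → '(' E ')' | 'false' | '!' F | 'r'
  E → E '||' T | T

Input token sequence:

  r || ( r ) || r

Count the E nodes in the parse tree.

[E [E [E [T [F r]]] || [T [F ( [E [T [F r]]] )]]] || [T [F r]]]

4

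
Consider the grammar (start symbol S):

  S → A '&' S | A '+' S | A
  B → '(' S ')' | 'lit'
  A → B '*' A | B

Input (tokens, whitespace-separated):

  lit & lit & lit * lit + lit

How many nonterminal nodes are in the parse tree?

[S [A [B lit]] & [S [A [B lit]] & [S [A [B lit] * [A [B lit]]] + [S [A [B lit]]]]]]

14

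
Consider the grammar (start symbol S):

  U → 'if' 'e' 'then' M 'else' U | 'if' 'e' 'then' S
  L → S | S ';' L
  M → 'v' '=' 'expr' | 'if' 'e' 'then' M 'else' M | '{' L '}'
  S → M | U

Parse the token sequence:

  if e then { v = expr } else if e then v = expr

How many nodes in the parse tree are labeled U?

2

[S [U if e then [M { [L [S [M v = expr]]] }] else [U if e then [S [M v = expr]]]]]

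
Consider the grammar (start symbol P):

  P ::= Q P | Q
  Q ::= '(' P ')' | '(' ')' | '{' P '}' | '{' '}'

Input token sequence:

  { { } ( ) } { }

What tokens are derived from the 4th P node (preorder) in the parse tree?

[P [Q { [P [Q { }] [P [Q ( )]]] }] [P [Q { }]]]

{ }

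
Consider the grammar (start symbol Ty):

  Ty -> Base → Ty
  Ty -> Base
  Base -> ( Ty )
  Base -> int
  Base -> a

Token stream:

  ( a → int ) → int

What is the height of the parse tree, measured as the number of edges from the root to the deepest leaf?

[Ty [Base ( [Ty [Base a] → [Ty [Base int]]] )] → [Ty [Base int]]]

5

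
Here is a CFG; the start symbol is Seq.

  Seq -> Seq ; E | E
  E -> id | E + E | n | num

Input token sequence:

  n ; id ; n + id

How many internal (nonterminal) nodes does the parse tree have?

[Seq [Seq [Seq [E n]] ; [E id]] ; [E [E n] + [E id]]]

8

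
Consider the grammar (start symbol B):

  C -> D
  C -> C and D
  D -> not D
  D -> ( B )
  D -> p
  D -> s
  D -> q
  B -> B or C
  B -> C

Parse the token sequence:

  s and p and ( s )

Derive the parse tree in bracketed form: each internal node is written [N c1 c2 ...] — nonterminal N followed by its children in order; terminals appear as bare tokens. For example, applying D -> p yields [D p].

[B [C [C [C [D s]] and [D p]] and [D ( [B [C [D s]]] )]]]

B
C
C and D
C and D and D
D and D and D
s and D and D
s and p and D
s and p and ( B )
s and p and ( C )
s and p and ( D )
s and p and ( s )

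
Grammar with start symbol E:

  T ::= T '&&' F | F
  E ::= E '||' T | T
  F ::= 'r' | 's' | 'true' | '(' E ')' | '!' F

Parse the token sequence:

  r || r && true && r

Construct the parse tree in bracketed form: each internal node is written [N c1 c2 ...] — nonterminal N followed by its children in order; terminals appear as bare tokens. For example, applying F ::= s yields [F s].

E
E || T
T || T
F || T
r || T
r || T && F
r || T && F && F
r || F && F && F
r || r && F && F
r || r && true && F
r || r && true && r

[E [E [T [F r]]] || [T [T [T [F r]] && [F true]] && [F r]]]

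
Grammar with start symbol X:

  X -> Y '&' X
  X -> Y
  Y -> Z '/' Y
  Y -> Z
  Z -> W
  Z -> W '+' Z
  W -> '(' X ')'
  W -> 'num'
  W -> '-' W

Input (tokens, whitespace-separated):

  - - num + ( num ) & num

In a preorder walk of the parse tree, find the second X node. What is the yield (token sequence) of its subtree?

num

[X [Y [Z [W - [W - [W num]]] + [Z [W ( [X [Y [Z [W num]]]] )]]]] & [X [Y [Z [W num]]]]]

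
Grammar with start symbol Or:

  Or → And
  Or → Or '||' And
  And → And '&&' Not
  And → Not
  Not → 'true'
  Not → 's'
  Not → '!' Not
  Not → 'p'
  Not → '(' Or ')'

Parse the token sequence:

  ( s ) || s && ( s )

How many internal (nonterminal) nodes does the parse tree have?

14

[Or [Or [And [Not ( [Or [And [Not s]]] )]]] || [And [And [Not s]] && [Not ( [Or [And [Not s]]] )]]]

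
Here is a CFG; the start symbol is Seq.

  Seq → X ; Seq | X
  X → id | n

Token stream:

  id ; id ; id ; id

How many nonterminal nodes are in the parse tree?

8

[Seq [X id] ; [Seq [X id] ; [Seq [X id] ; [Seq [X id]]]]]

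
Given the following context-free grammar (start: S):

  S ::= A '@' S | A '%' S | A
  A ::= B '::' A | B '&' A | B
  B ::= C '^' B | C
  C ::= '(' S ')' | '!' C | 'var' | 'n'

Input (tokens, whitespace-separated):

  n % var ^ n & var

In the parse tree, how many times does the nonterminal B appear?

[S [A [B [C n]]] % [S [A [B [C var] ^ [B [C n]]] & [A [B [C var]]]]]]

4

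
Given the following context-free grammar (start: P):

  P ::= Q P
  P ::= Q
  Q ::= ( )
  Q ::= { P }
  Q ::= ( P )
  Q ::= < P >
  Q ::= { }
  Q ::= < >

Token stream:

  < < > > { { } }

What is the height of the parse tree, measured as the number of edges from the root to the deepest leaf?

[P [Q < [P [Q < >]] >] [P [Q { [P [Q { }]] }]]]

5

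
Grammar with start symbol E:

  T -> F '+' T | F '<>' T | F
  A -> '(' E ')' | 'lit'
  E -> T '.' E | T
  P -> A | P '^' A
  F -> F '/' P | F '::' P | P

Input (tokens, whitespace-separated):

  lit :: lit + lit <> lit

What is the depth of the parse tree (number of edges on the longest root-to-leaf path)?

[E [T [F [F [P [A lit]]] :: [P [A lit]]] + [T [F [P [A lit]]] <> [T [F [P [A lit]]]]]]]

7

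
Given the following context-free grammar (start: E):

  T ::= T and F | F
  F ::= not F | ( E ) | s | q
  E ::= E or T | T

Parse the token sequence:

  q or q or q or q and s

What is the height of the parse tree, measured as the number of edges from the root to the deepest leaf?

[E [E [E [E [T [F q]]] or [T [F q]]] or [T [F q]]] or [T [T [F q]] and [F s]]]

6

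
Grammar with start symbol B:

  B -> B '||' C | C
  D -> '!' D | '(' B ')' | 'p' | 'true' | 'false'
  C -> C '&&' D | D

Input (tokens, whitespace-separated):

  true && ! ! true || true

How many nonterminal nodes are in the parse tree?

[B [B [C [C [D true]] && [D ! [D ! [D true]]]]] || [C [D true]]]

10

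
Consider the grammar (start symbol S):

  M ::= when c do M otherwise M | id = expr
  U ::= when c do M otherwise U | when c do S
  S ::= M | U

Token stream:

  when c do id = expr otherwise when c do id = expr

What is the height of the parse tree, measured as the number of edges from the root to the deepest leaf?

[S [U when c do [M id = expr] otherwise [U when c do [S [M id = expr]]]]]

5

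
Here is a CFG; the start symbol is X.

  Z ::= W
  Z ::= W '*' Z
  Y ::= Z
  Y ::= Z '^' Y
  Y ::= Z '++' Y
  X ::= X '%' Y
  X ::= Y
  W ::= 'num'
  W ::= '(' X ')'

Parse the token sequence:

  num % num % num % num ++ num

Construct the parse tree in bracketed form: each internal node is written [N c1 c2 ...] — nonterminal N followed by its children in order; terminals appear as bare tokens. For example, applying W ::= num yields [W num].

X
X % Y
X % Y % Y
X % Y % Y % Y
Y % Y % Y % Y
Z % Y % Y % Y
W % Y % Y % Y
num % Y % Y % Y
num % Z % Y % Y
num % W % Y % Y
num % num % Y % Y
num % num % Z % Y
num % num % W % Y
num % num % num % Y
num % num % num % Z ++ Y
num % num % num % W ++ Y
num % num % num % num ++ Y
num % num % num % num ++ Z
num % num % num % num ++ W
num % num % num % num ++ num

[X [X [X [X [Y [Z [W num]]]] % [Y [Z [W num]]]] % [Y [Z [W num]]]] % [Y [Z [W num]] ++ [Y [Z [W num]]]]]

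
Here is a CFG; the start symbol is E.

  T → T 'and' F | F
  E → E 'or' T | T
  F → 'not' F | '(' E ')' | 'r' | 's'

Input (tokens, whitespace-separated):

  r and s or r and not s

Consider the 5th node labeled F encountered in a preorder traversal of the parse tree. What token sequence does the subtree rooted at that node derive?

s

[E [E [T [T [F r]] and [F s]]] or [T [T [F r]] and [F not [F s]]]]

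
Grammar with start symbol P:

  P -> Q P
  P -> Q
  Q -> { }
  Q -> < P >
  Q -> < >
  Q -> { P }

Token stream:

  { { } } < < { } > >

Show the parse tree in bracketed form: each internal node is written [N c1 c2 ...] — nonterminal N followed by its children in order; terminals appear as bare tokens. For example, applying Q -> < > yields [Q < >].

P
Q P
{ P } P
{ Q } P
{ { } } P
{ { } } Q
{ { } } < P >
{ { } } < Q >
{ { } } < < P > >
{ { } } < < Q > >
{ { } } < < { } > >

[P [Q { [P [Q { }]] }] [P [Q < [P [Q < [P [Q { }]] >]] >]]]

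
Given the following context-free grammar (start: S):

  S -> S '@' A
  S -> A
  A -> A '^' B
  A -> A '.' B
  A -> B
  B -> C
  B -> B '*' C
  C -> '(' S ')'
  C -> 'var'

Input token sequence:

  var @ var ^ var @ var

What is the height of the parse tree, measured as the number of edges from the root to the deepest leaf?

[S [S [S [A [B [C var]]]] @ [A [A [B [C var]]] ^ [B [C var]]]] @ [A [B [C var]]]]

6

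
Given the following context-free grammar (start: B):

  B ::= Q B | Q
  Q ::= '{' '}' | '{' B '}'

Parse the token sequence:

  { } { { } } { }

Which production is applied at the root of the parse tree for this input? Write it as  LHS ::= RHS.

B ::= Q B

[B [Q { }] [B [Q { [B [Q { }]] }] [B [Q { }]]]]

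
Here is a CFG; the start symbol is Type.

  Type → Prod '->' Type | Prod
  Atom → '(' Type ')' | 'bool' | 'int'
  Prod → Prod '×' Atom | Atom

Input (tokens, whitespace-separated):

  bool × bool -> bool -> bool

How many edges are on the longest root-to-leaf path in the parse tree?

5

[Type [Prod [Prod [Atom bool]] × [Atom bool]] -> [Type [Prod [Atom bool]] -> [Type [Prod [Atom bool]]]]]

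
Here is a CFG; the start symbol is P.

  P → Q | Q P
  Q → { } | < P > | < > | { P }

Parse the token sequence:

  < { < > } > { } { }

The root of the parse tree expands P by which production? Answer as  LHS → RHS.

[P [Q < [P [Q { [P [Q < >]] }]] >] [P [Q { }] [P [Q { }]]]]

P → Q P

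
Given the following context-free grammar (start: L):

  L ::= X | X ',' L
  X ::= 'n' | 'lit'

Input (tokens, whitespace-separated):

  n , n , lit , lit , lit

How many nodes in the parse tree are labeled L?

[L [X n] , [L [X n] , [L [X lit] , [L [X lit] , [L [X lit]]]]]]

5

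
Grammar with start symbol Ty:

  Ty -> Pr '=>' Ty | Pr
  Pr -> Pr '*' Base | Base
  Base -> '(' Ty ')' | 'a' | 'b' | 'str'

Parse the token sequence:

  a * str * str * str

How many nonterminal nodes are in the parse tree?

9

[Ty [Pr [Pr [Pr [Pr [Base a]] * [Base str]] * [Base str]] * [Base str]]]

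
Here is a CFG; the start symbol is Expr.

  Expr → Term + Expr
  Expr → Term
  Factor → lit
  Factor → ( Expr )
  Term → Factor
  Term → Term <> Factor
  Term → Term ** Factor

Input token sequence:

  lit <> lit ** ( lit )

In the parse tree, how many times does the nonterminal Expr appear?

2

[Expr [Term [Term [Term [Factor lit]] <> [Factor lit]] ** [Factor ( [Expr [Term [Factor lit]]] )]]]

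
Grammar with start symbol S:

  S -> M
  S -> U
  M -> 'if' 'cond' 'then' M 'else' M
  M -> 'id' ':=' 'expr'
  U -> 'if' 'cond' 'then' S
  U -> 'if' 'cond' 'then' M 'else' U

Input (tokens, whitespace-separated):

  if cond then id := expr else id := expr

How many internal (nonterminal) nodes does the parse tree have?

4

[S [M if cond then [M id := expr] else [M id := expr]]]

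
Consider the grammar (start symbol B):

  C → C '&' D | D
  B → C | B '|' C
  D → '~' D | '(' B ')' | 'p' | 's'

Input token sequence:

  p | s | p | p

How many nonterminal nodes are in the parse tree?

12

[B [B [B [B [C [D p]]] | [C [D s]]] | [C [D p]]] | [C [D p]]]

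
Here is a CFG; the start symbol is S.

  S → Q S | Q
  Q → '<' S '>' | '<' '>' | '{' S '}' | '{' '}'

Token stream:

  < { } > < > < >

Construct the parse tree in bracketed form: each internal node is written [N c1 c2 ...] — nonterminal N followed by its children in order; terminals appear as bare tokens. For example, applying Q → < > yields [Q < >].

[S [Q < [S [Q { }]] >] [S [Q < >] [S [Q < >]]]]

S
Q S
< S > S
< Q > S
< { } > S
< { } > Q S
< { } > < > S
< { } > < > Q
< { } > < > < >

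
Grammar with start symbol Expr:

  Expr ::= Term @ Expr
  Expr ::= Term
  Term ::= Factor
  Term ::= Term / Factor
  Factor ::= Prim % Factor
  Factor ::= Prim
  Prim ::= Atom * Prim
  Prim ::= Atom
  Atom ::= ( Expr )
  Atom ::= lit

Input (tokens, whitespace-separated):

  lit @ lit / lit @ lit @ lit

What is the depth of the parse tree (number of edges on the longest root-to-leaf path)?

8

[Expr [Term [Factor [Prim [Atom lit]]]] @ [Expr [Term [Term [Factor [Prim [Atom lit]]]] / [Factor [Prim [Atom lit]]]] @ [Expr [Term [Factor [Prim [Atom lit]]]] @ [Expr [Term [Factor [Prim [Atom lit]]]]]]]]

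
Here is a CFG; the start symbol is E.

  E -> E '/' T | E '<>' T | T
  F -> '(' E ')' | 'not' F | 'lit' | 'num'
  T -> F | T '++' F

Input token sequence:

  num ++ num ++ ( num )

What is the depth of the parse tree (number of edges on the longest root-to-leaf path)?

[E [T [T [T [F num]] ++ [F num]] ++ [F ( [E [T [F num]]] )]]]

6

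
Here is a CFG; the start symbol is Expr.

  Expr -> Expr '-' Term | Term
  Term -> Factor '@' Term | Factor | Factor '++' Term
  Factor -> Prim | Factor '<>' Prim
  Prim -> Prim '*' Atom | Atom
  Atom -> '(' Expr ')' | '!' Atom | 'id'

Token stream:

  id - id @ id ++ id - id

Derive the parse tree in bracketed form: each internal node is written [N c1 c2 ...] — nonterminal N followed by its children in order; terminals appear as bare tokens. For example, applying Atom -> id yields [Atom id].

Expr
Expr - Term
Expr - Term - Term
Term - Term - Term
Factor - Term - Term
Prim - Term - Term
Atom - Term - Term
id - Term - Term
id - Factor @ Term - Term
id - Prim @ Term - Term
id - Atom @ Term - Term
id - id @ Term - Term
id - id @ Factor ++ Term - Term
id - id @ Prim ++ Term - Term
id - id @ Atom ++ Term - Term
id - id @ id ++ Term - Term
id - id @ id ++ Factor - Term
id - id @ id ++ Prim - Term
id - id @ id ++ Atom - Term
id - id @ id ++ id - Term
id - id @ id ++ id - Factor
id - id @ id ++ id - Prim
id - id @ id ++ id - Atom
id - id @ id ++ id - id

[Expr [Expr [Expr [Term [Factor [Prim [Atom id]]]]] - [Term [Factor [Prim [Atom id]]] @ [Term [Factor [Prim [Atom id]]] ++ [Term [Factor [Prim [Atom id]]]]]]] - [Term [Factor [Prim [Atom id]]]]]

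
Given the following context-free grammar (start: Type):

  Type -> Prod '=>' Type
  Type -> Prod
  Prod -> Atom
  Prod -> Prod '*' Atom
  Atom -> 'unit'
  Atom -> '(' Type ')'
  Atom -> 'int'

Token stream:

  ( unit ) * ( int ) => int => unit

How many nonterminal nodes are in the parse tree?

[Type [Prod [Prod [Atom ( [Type [Prod [Atom unit]]] )]] * [Atom ( [Type [Prod [Atom int]]] )]] => [Type [Prod [Atom int]] => [Type [Prod [Atom unit]]]]]

17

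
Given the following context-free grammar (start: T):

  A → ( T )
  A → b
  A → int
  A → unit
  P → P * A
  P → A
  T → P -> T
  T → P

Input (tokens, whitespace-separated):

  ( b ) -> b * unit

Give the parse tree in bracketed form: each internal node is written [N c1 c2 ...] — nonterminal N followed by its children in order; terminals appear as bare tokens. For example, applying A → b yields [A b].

T
P -> T
A -> T
( T ) -> T
( P ) -> T
( A ) -> T
( b ) -> T
( b ) -> P
( b ) -> P * A
( b ) -> A * A
( b ) -> b * A
( b ) -> b * unit

[T [P [A ( [T [P [A b]]] )]] -> [T [P [P [A b]] * [A unit]]]]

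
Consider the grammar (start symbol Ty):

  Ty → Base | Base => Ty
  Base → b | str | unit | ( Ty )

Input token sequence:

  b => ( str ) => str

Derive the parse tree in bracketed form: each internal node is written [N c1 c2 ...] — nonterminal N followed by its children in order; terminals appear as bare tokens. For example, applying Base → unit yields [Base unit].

Ty
Base => Ty
b => Ty
b => Base => Ty
b => ( Ty ) => Ty
b => ( Base ) => Ty
b => ( str ) => Ty
b => ( str ) => Base
b => ( str ) => str

[Ty [Base b] => [Ty [Base ( [Ty [Base str]] )] => [Ty [Base str]]]]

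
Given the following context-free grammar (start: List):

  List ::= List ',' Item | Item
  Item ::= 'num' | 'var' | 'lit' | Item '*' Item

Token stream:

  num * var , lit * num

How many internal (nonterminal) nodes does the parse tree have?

[List [List [Item [Item num] * [Item var]]] , [Item [Item lit] * [Item num]]]

8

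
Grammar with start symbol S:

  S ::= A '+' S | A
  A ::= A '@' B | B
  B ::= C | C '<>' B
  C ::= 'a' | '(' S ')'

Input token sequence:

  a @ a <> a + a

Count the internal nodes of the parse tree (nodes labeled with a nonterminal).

[S [A [A [B [C a]]] @ [B [C a] <> [B [C a]]]] + [S [A [B [C a]]]]]

13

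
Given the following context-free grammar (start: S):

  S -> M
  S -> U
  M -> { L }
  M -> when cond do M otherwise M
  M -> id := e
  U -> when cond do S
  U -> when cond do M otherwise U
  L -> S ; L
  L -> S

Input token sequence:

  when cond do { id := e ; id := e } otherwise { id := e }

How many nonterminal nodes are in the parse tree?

[S [M when cond do [M { [L [S [M id := e]] ; [L [S [M id := e]]]] }] otherwise [M { [L [S [M id := e]]] }]]]

13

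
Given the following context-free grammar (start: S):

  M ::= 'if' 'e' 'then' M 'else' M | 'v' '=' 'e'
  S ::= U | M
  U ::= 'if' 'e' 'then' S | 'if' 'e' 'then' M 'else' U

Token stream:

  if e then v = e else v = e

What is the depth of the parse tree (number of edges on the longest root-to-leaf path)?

3

[S [M if e then [M v = e] else [M v = e]]]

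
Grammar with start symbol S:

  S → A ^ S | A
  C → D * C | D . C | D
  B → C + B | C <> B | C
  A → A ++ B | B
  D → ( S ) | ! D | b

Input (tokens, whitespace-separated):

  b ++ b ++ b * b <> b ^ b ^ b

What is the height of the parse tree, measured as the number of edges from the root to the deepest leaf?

[S [A [A [A [B [C [D b]]]] ++ [B [C [D b]]]] ++ [B [C [D b] * [C [D b]]] <> [B [C [D b]]]]] ^ [S [A [B [C [D b]]]] ^ [S [A [B [C [D b]]]]]]]

7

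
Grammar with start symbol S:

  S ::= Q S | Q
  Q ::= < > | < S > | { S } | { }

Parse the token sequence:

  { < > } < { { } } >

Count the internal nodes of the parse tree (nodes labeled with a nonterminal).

10

[S [Q { [S [Q < >]] }] [S [Q < [S [Q { [S [Q { }]] }]] >]]]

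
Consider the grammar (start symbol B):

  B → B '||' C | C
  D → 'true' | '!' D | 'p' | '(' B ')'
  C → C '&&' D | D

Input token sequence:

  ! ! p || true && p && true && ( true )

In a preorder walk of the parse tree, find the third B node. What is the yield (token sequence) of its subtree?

true

[B [B [C [D ! [D ! [D p]]]]] || [C [C [C [C [D true]] && [D p]] && [D true]] && [D ( [B [C [D true]]] )]]]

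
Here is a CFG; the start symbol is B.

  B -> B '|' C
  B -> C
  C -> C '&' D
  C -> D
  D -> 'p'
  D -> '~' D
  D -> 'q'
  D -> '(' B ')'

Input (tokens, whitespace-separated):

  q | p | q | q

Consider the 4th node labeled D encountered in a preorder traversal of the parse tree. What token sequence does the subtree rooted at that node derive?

[B [B [B [B [C [D q]]] | [C [D p]]] | [C [D q]]] | [C [D q]]]

q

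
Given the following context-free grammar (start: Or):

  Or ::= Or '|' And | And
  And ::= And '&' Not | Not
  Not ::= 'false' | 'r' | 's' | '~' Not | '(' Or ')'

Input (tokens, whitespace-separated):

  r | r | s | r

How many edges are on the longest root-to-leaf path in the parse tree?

[Or [Or [Or [Or [And [Not r]]] | [And [Not r]]] | [And [Not s]]] | [And [Not r]]]

6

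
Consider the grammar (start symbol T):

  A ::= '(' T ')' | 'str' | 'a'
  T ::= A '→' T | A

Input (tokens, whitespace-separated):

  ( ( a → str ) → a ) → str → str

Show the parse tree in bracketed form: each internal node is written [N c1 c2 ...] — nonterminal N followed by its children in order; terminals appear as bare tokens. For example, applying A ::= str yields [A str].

T
A → T
( T ) → T
( A → T ) → T
( ( T ) → T ) → T
( ( A → T ) → T ) → T
( ( a → T ) → T ) → T
( ( a → A ) → T ) → T
( ( a → str ) → T ) → T
( ( a → str ) → A ) → T
( ( a → str ) → a ) → T
( ( a → str ) → a ) → A → T
( ( a → str ) → a ) → str → T
( ( a → str ) → a ) → str → A
( ( a → str ) → a ) → str → str

[T [A ( [T [A ( [T [A a] → [T [A str]]] )] → [T [A a]]] )] → [T [A str] → [T [A str]]]]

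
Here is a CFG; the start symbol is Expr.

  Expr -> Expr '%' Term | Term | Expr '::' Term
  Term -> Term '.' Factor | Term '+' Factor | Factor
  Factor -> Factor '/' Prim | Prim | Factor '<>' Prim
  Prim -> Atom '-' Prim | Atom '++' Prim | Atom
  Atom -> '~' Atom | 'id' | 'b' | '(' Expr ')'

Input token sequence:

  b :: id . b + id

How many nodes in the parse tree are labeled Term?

[Expr [Expr [Term [Factor [Prim [Atom b]]]]] :: [Term [Term [Term [Factor [Prim [Atom id]]]] . [Factor [Prim [Atom b]]]] + [Factor [Prim [Atom id]]]]]

4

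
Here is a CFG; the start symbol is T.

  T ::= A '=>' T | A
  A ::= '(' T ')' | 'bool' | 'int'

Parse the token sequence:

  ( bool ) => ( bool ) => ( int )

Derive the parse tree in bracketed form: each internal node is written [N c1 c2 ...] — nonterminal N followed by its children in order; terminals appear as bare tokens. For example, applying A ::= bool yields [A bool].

T
A => T
( T ) => T
( A ) => T
( bool ) => T
( bool ) => A => T
( bool ) => ( T ) => T
( bool ) => ( A ) => T
( bool ) => ( bool ) => T
( bool ) => ( bool ) => A
( bool ) => ( bool ) => ( T )
( bool ) => ( bool ) => ( A )
( bool ) => ( bool ) => ( int )

[T [A ( [T [A bool]] )] => [T [A ( [T [A bool]] )] => [T [A ( [T [A int]] )]]]]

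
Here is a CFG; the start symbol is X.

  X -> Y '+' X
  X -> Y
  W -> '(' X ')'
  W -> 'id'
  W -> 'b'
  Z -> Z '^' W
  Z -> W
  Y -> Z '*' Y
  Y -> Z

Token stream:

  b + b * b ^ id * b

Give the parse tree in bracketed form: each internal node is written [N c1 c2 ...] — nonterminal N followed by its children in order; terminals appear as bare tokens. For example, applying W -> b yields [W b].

[X [Y [Z [W b]]] + [X [Y [Z [W b]] * [Y [Z [Z [W b]] ^ [W id]] * [Y [Z [W b]]]]]]]

X
Y + X
Z + X
W + X
b + X
b + Y
b + Z * Y
b + W * Y
b + b * Y
b + b * Z * Y
b + b * Z ^ W * Y
b + b * W ^ W * Y
b + b * b ^ W * Y
b + b * b ^ id * Y
b + b * b ^ id * Z
b + b * b ^ id * W
b + b * b ^ id * b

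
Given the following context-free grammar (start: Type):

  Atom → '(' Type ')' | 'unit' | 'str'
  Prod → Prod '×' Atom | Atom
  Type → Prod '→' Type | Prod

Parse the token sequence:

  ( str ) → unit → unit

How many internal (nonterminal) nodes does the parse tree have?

12

[Type [Prod [Atom ( [Type [Prod [Atom str]]] )]] → [Type [Prod [Atom unit]] → [Type [Prod [Atom unit]]]]]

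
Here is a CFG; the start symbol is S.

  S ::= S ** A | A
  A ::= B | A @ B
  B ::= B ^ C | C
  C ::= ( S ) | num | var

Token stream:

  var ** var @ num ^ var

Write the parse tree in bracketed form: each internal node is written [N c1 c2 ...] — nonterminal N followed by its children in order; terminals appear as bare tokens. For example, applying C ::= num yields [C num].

[S [S [A [B [C var]]]] ** [A [A [B [C var]]] @ [B [B [C num]] ^ [C var]]]]

S
S ** A
A ** A
B ** A
C ** A
var ** A
var ** A @ B
var ** B @ B
var ** C @ B
var ** var @ B
var ** var @ B ^ C
var ** var @ C ^ C
var ** var @ num ^ C
var ** var @ num ^ var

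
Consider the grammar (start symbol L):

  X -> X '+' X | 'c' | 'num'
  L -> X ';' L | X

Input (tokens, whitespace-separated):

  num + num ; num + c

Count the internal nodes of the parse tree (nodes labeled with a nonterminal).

[L [X [X num] + [X num]] ; [L [X [X num] + [X c]]]]

8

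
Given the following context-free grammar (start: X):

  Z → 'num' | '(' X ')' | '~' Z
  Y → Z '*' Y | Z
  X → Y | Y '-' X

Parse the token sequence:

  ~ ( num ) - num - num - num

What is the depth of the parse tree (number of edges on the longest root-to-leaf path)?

7

[X [Y [Z ~ [Z ( [X [Y [Z num]]] )]]] - [X [Y [Z num]] - [X [Y [Z num]] - [X [Y [Z num]]]]]]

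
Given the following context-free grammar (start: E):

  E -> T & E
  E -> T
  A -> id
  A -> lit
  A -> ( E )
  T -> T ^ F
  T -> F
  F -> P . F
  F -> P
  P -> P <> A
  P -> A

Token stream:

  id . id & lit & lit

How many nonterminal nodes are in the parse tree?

18

[E [T [F [P [A id]] . [F [P [A id]]]]] & [E [T [F [P [A lit]]]] & [E [T [F [P [A lit]]]]]]]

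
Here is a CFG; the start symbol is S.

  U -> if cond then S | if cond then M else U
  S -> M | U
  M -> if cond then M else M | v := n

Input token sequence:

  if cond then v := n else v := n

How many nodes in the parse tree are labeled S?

1

[S [M if cond then [M v := n] else [M v := n]]]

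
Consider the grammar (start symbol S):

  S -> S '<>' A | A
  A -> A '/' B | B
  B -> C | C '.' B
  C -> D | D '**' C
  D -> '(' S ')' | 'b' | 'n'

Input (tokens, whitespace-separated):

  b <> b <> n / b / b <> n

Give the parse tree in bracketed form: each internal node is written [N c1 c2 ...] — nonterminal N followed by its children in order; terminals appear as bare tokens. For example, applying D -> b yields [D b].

[S [S [S [S [A [B [C [D b]]]]] <> [A [B [C [D b]]]]] <> [A [A [A [B [C [D n]]]] / [B [C [D b]]]] / [B [C [D b]]]]] <> [A [B [C [D n]]]]]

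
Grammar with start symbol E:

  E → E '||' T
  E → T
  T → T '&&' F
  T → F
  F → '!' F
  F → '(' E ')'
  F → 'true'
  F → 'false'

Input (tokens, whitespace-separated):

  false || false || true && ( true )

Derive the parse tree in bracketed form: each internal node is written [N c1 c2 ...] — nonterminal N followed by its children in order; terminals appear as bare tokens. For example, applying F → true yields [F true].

E
E || T
E || T || T
T || T || T
F || T || T
false || T || T
false || F || T
false || false || T
false || false || T && F
false || false || F && F
false || false || true && F
false || false || true && ( E )
false || false || true && ( T )
false || false || true && ( F )
false || false || true && ( true )

[E [E [E [T [F false]]] || [T [F false]]] || [T [T [F true]] && [F ( [E [T [F true]]] )]]]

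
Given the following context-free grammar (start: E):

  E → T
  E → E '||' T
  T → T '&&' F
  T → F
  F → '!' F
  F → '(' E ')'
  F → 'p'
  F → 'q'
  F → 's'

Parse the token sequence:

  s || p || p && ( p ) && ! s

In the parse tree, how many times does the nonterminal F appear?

7

[E [E [E [T [F s]]] || [T [F p]]] || [T [T [T [F p]] && [F ( [E [T [F p]]] )]] && [F ! [F s]]]]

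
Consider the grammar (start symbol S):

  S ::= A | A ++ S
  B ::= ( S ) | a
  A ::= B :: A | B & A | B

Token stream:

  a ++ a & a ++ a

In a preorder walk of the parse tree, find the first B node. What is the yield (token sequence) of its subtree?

a

[S [A [B a]] ++ [S [A [B a] & [A [B a]]] ++ [S [A [B a]]]]]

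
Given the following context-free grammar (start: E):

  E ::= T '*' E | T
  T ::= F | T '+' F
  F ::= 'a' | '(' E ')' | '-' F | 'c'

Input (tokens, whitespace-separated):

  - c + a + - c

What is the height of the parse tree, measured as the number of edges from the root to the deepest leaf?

[E [T [T [T [F - [F c]]] + [F a]] + [F - [F c]]]]

6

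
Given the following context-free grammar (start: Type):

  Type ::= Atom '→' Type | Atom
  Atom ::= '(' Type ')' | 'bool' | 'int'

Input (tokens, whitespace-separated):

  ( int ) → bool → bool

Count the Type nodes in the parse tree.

[Type [Atom ( [Type [Atom int]] )] → [Type [Atom bool] → [Type [Atom bool]]]]

4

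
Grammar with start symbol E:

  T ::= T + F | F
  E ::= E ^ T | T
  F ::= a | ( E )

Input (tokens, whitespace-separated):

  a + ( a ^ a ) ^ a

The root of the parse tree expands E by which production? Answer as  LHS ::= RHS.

[E [E [T [T [F a]] + [F ( [E [E [T [F a]]] ^ [T [F a]]] )]]] ^ [T [F a]]]

E ::= E ^ T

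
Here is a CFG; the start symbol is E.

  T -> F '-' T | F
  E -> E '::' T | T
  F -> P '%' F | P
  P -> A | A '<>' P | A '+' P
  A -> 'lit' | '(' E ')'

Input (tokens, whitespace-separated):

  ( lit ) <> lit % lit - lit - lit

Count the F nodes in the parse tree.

5

[E [T [F [P [A ( [E [T [F [P [A lit]]]]] )] <> [P [A lit]]] % [F [P [A lit]]]] - [T [F [P [A lit]]] - [T [F [P [A lit]]]]]]]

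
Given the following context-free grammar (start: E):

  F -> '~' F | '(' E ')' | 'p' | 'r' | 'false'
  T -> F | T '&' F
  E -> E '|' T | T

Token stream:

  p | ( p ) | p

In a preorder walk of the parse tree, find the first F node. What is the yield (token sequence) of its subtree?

p

[E [E [E [T [F p]]] | [T [F ( [E [T [F p]]] )]]] | [T [F p]]]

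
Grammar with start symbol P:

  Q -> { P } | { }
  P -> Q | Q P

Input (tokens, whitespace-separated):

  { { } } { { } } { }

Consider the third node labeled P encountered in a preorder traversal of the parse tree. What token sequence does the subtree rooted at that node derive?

{ { } } { }

[P [Q { [P [Q { }]] }] [P [Q { [P [Q { }]] }] [P [Q { }]]]]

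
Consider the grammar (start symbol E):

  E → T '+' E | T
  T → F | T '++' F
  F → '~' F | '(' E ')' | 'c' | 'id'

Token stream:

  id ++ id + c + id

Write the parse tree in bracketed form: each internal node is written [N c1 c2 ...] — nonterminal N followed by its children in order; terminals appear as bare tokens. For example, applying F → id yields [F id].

E
T + E
T ++ F + E
F ++ F + E
id ++ F + E
id ++ id + E
id ++ id + T + E
id ++ id + F + E
id ++ id + c + E
id ++ id + c + T
id ++ id + c + F
id ++ id + c + id

[E [T [T [F id]] ++ [F id]] + [E [T [F c]] + [E [T [F id]]]]]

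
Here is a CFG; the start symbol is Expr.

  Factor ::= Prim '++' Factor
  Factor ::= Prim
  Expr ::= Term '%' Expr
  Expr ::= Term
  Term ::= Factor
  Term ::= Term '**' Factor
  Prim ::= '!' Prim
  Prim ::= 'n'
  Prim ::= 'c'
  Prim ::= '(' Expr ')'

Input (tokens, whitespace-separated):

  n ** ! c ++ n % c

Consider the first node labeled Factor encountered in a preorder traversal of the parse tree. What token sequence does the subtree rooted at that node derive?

n

[Expr [Term [Term [Factor [Prim n]]] ** [Factor [Prim ! [Prim c]] ++ [Factor [Prim n]]]] % [Expr [Term [Factor [Prim c]]]]]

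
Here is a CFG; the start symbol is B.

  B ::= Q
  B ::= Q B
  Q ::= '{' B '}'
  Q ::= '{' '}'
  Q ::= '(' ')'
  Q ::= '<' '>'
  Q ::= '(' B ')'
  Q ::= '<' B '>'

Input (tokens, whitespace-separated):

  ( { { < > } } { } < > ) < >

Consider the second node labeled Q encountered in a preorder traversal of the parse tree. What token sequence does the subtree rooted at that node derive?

{ { < > } }

[B [Q ( [B [Q { [B [Q { [B [Q < >]] }]] }] [B [Q { }] [B [Q < >]]]] )] [B [Q < >]]]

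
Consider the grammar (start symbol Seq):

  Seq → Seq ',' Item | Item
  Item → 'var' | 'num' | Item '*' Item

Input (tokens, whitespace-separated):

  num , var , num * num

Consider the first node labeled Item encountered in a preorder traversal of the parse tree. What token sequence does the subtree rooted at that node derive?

num

[Seq [Seq [Seq [Item num]] , [Item var]] , [Item [Item num] * [Item num]]]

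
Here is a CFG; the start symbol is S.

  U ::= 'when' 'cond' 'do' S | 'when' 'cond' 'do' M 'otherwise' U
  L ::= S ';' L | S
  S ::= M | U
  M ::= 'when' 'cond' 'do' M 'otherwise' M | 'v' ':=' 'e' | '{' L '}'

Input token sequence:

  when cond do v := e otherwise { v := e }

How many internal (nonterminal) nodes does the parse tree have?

[S [M when cond do [M v := e] otherwise [M { [L [S [M v := e]]] }]]]

7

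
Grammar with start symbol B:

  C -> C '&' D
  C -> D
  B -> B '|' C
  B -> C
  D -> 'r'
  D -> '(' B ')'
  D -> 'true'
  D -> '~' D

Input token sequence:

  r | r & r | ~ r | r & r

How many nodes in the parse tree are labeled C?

6

[B [B [B [B [C [D r]]] | [C [C [D r]] & [D r]]] | [C [D ~ [D r]]]] | [C [C [D r]] & [D r]]]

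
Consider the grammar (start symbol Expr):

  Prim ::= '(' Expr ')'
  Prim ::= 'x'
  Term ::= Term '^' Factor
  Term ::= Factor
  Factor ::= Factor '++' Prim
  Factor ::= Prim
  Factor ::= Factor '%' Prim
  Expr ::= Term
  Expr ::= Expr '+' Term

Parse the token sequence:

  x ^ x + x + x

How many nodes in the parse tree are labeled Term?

[Expr [Expr [Expr [Term [Term [Factor [Prim x]]] ^ [Factor [Prim x]]]] + [Term [Factor [Prim x]]]] + [Term [Factor [Prim x]]]]

4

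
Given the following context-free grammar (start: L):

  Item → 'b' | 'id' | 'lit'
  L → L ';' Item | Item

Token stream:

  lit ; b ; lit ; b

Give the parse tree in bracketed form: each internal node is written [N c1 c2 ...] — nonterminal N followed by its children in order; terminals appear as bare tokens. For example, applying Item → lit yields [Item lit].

L
L ; Item
L ; Item ; Item
L ; Item ; Item ; Item
Item ; Item ; Item ; Item
lit ; Item ; Item ; Item
lit ; b ; Item ; Item
lit ; b ; lit ; Item
lit ; b ; lit ; b

[L [L [L [L [Item lit]] ; [Item b]] ; [Item lit]] ; [Item b]]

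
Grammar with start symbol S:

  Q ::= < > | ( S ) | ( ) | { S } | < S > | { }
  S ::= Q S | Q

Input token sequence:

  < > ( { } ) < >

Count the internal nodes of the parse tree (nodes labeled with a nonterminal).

[S [Q < >] [S [Q ( [S [Q { }]] )] [S [Q < >]]]]

8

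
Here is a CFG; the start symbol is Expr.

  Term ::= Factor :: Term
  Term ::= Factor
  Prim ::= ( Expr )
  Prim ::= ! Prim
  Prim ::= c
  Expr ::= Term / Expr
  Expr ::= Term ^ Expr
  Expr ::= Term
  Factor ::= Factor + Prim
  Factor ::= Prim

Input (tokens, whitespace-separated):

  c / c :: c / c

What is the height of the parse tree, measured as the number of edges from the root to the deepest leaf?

6

[Expr [Term [Factor [Prim c]]] / [Expr [Term [Factor [Prim c]] :: [Term [Factor [Prim c]]]] / [Expr [Term [Factor [Prim c]]]]]]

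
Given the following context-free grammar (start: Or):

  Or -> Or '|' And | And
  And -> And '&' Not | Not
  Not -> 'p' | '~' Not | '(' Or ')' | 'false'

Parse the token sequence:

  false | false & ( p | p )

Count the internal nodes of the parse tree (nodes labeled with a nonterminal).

14

[Or [Or [And [Not false]]] | [And [And [Not false]] & [Not ( [Or [Or [And [Not p]]] | [And [Not p]]] )]]]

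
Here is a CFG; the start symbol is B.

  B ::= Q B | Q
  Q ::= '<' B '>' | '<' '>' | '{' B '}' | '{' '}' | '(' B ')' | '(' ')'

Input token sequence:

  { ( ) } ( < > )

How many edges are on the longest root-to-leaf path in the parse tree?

[B [Q { [B [Q ( )]] }] [B [Q ( [B [Q < >]] )]]]

5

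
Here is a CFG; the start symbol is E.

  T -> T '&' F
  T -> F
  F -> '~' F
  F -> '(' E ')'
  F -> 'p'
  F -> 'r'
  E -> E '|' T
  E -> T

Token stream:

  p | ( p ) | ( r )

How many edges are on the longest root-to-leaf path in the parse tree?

7

[E [E [E [T [F p]]] | [T [F ( [E [T [F p]]] )]]] | [T [F ( [E [T [F r]]] )]]]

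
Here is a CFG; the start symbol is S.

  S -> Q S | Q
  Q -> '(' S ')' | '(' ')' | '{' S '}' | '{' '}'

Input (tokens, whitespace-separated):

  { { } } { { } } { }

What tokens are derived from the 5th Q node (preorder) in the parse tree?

{ }

[S [Q { [S [Q { }]] }] [S [Q { [S [Q { }]] }] [S [Q { }]]]]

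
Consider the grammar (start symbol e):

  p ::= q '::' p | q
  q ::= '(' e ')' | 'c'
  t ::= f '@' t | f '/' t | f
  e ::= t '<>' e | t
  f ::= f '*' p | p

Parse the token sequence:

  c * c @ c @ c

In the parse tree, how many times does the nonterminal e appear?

[e [t [f [f [p [q c]]] * [p [q c]]] @ [t [f [p [q c]]] @ [t [f [p [q c]]]]]]]

1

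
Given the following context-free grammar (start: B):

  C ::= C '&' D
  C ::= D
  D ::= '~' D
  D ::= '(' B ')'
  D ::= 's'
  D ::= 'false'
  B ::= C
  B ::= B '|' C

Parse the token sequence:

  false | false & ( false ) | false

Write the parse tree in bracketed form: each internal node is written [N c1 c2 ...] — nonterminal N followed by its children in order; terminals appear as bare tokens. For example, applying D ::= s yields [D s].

B
B | C
B | C | C
C | C | C
D | C | C
false | C | C
false | C & D | C
false | D & D | C
false | false & D | C
false | false & ( B ) | C
false | false & ( C ) | C
false | false & ( D ) | C
false | false & ( false ) | C
false | false & ( false ) | D
false | false & ( false ) | false

[B [B [B [C [D false]]] | [C [C [D false]] & [D ( [B [C [D false]]] )]]] | [C [D false]]]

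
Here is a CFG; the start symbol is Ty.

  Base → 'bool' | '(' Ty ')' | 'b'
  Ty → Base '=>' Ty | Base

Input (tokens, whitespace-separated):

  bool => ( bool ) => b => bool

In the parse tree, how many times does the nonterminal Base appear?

[Ty [Base bool] => [Ty [Base ( [Ty [Base bool]] )] => [Ty [Base b] => [Ty [Base bool]]]]]

5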